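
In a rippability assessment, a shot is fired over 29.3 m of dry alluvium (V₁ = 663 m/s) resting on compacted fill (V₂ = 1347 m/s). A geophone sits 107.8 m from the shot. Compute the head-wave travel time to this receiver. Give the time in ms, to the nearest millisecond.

θ_c = arcsin(V₁/V₂) = arcsin(663/1347) = 29.49°, cos θ_c = 0.8705.
Intercept time tᵢ = 2h cos θ_c / V₁ = 2·29.3·0.8705/663 = 0.07694 s.
t = x/V₂ + tᵢ = 107.8/1347 + 0.07694 = 0.15697 s.

157 ms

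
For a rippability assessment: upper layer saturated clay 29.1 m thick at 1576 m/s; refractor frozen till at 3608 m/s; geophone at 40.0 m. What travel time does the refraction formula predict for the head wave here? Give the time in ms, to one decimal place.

θ_c = arcsin(V₁/V₂) = arcsin(1576/3608) = 25.90°, cos θ_c = 0.8996.
Intercept time tᵢ = 2h cos θ_c / V₁ = 2·29.1·0.8996/1576 = 0.03322 s.
t = x/V₂ + tᵢ = 40.0/3608 + 0.03322 = 0.04431 s.

44.3 ms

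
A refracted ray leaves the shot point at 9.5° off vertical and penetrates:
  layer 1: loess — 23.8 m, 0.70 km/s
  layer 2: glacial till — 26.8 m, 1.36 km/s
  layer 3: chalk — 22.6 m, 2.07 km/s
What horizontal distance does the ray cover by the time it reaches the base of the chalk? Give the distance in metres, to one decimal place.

25.7 m

Apply Snell's law at each interface; in layer i the horizontal offset is hᵢ·tan θᵢ.
Layer 1: θ = 9.50°; offset = 23.8·tan 9.50° = 3.983 m.
Layer 2: sin θ = 1.36·sin 9.5°/0.70 = 0.3207, θ = 18.70°; offset = 26.8·tan 18.70° = 9.073 m.
Layer 3: sin θ = 2.07·sin 9.5°/0.70 = 0.4881, θ = 29.21°; offset = 22.6·tan 29.21° = 12.638 m.
Σ offsets = 25.693 m.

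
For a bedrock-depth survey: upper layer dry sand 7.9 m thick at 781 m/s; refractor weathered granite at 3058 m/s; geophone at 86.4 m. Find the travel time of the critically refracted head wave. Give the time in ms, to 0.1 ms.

θ_c = arcsin(V₁/V₂) = arcsin(781/3058) = 14.80°, cos θ_c = 0.9668.
Intercept time tᵢ = 2h cos θ_c / V₁ = 2·7.9·0.9668/781 = 0.01956 s.
t = x/V₂ + tᵢ = 86.4/3058 + 0.01956 = 0.04781 s.

47.8 ms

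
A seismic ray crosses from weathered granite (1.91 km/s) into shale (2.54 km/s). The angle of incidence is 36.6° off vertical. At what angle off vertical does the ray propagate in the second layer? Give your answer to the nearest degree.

Snell's law: sin θ₂ = (V₂/V₁)·sin θ₁ = (2.54/1.91)·sin 36.6° = 0.7929.
θ₂ = sin⁻¹(0.7929) = 52.46° (from vertical).

52°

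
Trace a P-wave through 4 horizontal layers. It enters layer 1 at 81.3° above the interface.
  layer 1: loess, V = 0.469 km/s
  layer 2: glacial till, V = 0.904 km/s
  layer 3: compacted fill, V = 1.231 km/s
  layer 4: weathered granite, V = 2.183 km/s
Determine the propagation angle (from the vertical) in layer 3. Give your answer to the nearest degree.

From the normal: θ₁ = 90° − 81.3° = 8.7°.
Ray parameter p = sin 8.7° / 0.469 = 3.2252e-01 s/km.
sin θ_3 = p·V_3 = 3.2252e-01 × 1.231 = 0.3970.
θ_3 = 23.39° from the vertical.

23°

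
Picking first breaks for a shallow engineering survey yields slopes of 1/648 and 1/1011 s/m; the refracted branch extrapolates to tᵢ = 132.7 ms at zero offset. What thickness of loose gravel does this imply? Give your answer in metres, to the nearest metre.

h = tᵢ·V₁·V₂ / (2·√(V₂²−V₁²)).
√(V₂²−V₁²) = √(1011² − 648²) = 776.0 m/s.
h = 0.1327 s × 648 × 1011 / (2 × 776.0) = 56.01 m.

56 m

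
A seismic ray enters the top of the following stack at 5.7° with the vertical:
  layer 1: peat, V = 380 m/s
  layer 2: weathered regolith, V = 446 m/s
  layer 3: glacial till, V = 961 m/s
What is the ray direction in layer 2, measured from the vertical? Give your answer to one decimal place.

6.7°

Snell's law across each interface conserves sin θ / V, so sin θ_2 = V_2·sin θ₁/V₁.
sin θ_2 = 446 × sin 5.7° / 380 = 0.1166.
θ_2 = 6.69° from the vertical.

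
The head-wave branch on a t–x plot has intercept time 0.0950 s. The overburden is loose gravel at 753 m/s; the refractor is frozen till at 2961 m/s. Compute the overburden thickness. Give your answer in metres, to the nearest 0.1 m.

h = tᵢ·V₁·V₂ / (2·√(V₂²−V₁²)).
√(V₂²−V₁²) = √(2961² − 753²) = 2863.7 m/s.
h = 0.095 s × 753 × 2961 / (2 × 2863.7) = 36.98 m.

37.0 m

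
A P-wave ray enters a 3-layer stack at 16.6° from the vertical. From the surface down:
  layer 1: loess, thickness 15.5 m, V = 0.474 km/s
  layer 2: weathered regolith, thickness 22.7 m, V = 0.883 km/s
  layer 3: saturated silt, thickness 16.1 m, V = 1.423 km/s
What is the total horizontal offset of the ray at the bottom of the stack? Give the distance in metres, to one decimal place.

45.7 m

Apply Snell's law at each interface; in layer i the horizontal offset is hᵢ·tan θᵢ.
Layer 1: θ = 16.60°; offset = 15.5·tan 16.60° = 4.621 m.
Layer 2: sin θ = 0.883·sin 16.6°/0.474 = 0.5322, θ = 32.15°; offset = 22.7·tan 32.15° = 14.270 m.
Layer 3: sin θ = 1.423·sin 16.6°/0.474 = 0.8577, θ = 59.06°; offset = 16.1·tan 59.06° = 26.854 m.
Σ offsets = 45.744 m.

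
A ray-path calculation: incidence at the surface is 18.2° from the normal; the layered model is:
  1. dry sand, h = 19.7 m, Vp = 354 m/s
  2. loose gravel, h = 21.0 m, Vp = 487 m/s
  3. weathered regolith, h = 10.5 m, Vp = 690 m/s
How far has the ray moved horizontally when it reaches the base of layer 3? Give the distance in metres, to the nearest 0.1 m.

Apply Snell's law at each interface; in layer i the horizontal offset is hᵢ·tan θᵢ.
Layer 1: θ = 18.20°; offset = 19.7·tan 18.20° = 6.477 m.
Layer 2: sin θ = 487·sin 18.2°/354 = 0.4297, θ = 25.45°; offset = 21.0·tan 25.45° = 9.993 m.
Layer 3: sin θ = 690·sin 18.2°/354 = 0.6088, θ = 37.50°; offset = 10.5·tan 37.50° = 8.058 m.
Σ offsets = 24.527 m.

24.5 m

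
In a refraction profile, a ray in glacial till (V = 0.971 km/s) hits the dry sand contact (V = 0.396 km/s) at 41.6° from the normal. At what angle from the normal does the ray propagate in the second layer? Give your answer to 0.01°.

15.71°

sin θ₁/V₁ = sin θ₂/V₂ ⇒ sin θ₂ = 0.396·sin 41.6°/0.971 = 0.396·0.6639/0.971 = 0.2708.
θ₂ = sin⁻¹(0.2708) = 15.71° (from vertical).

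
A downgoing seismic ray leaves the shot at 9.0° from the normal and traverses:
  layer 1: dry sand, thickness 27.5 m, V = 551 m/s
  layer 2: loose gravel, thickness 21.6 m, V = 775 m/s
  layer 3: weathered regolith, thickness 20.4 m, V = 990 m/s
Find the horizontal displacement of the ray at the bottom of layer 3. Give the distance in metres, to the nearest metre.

15 m

Ray parameter p = sin 9.0° / 551 m/s = 2.8391e-04 s/m.
Layer 1: θ = 9.00°; offset = 27.5·tan 9.00° = 4.356 m.
Layer 2: sin θ = p·775 = 0.2200 → θ = 12.71°; offset = 21.6·tan 12.71° = 4.872 m.
Layer 3: sin θ = p·990 = 0.2811 → θ = 16.32°; offset = 20.4·tan 16.32° = 5.975 m.
Summing the layer offsets gives 15.202 m.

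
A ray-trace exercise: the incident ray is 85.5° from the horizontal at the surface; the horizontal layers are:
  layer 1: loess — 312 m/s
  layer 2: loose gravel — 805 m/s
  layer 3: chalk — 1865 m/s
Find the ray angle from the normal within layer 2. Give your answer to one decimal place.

From the normal: θ₁ = 90° − 85.5° = 4.5°.
Ray parameter p = sin 4.5° / 312 = 2.5147e-04 s/m.
sin θ_2 = p·V_2 = 2.5147e-04 × 805 = 0.2024.
θ_2 = 11.68° from the vertical.

11.7°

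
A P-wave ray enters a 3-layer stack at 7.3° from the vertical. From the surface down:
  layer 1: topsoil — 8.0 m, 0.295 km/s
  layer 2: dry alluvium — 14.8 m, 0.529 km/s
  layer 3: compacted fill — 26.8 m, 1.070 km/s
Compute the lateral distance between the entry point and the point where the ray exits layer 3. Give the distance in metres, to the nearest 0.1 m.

18.4 m

Ray parameter p = sin 7.3° / 0.295 km/s = 4.3073e-01 s/km.
Layer 1: θ = 7.30°; offset = 8.0·tan 7.30° = 1.025 m.
Layer 2: sin θ = p·0.529 = 0.2279 → θ = 13.17°; offset = 14.8·tan 13.17° = 3.463 m.
Layer 3: sin θ = p·1.070 = 0.4609 → θ = 27.44°; offset = 26.8·tan 27.44° = 13.918 m.
Σ offsets = 18.406 m.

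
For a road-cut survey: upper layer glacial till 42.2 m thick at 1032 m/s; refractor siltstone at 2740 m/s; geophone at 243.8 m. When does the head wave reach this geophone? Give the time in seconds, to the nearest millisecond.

0.165 s

θ_c = arcsin(V₁/V₂) = arcsin(1032/2740) = 22.13°, cos θ_c = 0.9264.
Intercept time tᵢ = 2h cos θ_c / V₁ = 2·42.2·0.9264/1032 = 0.07576 s.
t = x/V₂ + tᵢ = 243.8/2740 + 0.07576 = 0.16474 s.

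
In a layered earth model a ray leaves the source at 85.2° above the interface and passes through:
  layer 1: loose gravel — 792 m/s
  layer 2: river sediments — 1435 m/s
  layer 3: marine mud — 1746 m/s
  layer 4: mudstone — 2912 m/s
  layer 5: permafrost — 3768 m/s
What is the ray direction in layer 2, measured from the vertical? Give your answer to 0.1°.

From the normal: θ₁ = 90° − 85.2° = 4.8°.
Snell's law across each interface conserves sin θ / V, so sin θ_2 = V_2·sin θ₁/V₁.
sin θ_2 = 1435 × sin 4.8° / 792 = 0.1516.
θ_2 = arcsin 0.1516 = 8.72°.

8.7°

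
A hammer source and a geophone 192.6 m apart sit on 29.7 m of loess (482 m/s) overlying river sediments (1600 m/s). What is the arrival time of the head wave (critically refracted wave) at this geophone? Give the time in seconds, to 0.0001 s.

θ_c = arcsin(V₁/V₂) = arcsin(482/1600) = 17.53°, cos θ_c = 0.9535.
Intercept time tᵢ = 2h cos θ_c / V₁ = 2·29.7·0.9535/482 = 0.11751 s.
t = x/V₂ + tᵢ = 192.6/1600 + 0.11751 = 0.23789 s.

0.2379 s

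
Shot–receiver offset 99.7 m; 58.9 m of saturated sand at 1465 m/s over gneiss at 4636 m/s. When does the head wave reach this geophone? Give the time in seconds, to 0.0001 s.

t = x/V₂ + 2h·√(V₂²−V₁²)/(V₁V₂).
√(V₂²−V₁²) = √(4636²−1465²) = 4398.4 m/s; delay term = 2·58.9·4398.4/(1465·4636) = 0.07629 s.
t = 99.7/4636 + 0.07629 = 0.09779 s.

0.0978 s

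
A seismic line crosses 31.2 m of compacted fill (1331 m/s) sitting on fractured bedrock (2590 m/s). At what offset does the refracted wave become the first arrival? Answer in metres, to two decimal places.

x_cross = 2h·√((V₂+V₁)/(V₂−V₁)).
(V₂+V₁)/(V₂−V₁) = (2590+1331)/(2590−1331) = 3.1144; √ = 1.7648.
x_cross = 2·31.2·1.7648 = 110.12 m.

110.12 m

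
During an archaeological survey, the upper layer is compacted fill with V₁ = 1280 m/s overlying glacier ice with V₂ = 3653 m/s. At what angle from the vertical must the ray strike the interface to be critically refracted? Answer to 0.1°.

20.5°

At critical incidence the refracted ray runs along the interface (θ₂ = 90°), so sin θ_c = V₁/V₂.
θ_c = arcsin(1280/3653) = arcsin 0.3504 = 20.51°.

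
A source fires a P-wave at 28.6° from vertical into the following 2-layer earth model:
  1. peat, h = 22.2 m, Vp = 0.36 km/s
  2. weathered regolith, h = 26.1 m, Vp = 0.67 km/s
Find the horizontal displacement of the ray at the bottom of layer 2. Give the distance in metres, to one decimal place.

p = sin θ₁/V₁ = sin 28.6°/0.36 = 1.3297e+00 s/km is conserved through the stack.
Layer 1: θ = 28.60°; offset = 22.2·tan 28.60° = 12.104 m.
Layer 2: sin θ = p·0.67 = 0.8909 → θ = 62.99°; offset = 26.1·tan 62.99° = 51.194 m.
Total horizontal offset = 63.298 m.

63.3 m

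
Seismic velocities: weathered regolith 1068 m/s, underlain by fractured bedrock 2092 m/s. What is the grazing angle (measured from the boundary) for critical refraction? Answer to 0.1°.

59.3°

Critical incidence: sin θ_c = V₁/V₂ = 1068/2092 = 0.5105.
θ_c = arcsin 0.5105 = 30.70°.
Measured from the interface: 90° − 30.70° = 59.30°.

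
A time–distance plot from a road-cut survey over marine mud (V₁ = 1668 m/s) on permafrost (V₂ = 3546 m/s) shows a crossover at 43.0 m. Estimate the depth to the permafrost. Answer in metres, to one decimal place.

12.9 m

h = (x_cross/2)·√((V₂−V₁)/(V₂+V₁)).
(V₂−V₁)/(V₂+V₁) = (3546−1668)/(3546+1668) = 0.3602; √ = 0.6002.
h = (43.0/2)·0.6002 = 12.90 m.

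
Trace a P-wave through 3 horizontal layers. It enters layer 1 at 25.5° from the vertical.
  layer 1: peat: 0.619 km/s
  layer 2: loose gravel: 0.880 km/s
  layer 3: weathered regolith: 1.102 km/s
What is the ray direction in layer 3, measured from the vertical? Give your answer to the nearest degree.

Snell's law across each interface conserves sin θ / V, so sin θ_3 = V_3·sin θ₁/V₁.
sin θ_3 = 1.102 × sin 25.5° / 0.619 = 0.7664.
θ_3 = arcsin 0.7664 = 50.03°.

50°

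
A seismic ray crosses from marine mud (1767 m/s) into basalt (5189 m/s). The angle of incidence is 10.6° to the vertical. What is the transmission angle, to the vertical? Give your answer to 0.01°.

32.70°

Snell's law: sin θ₂ = (V₂/V₁)·sin θ₁ = (5189/1767)·sin 10.6° = 0.5402.
θ₂ = sin⁻¹(0.5402) = 32.70° (from vertical).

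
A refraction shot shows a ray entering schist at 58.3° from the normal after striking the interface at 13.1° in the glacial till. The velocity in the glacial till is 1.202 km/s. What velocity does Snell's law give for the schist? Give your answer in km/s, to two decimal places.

4.51 km/s

Snell's law: sin 13.1°/V₁ = sin 58.3°/V₂.
V₂ = V₁·sin 58.3°/sin 13.1° = 1.202 × 3.7538 = 4.51 km/s.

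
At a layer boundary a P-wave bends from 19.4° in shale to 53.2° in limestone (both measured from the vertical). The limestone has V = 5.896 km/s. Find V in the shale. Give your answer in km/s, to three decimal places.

Snell's law: sin 19.4°/V₁ = sin 53.2°/V₂.
V₁ = V₂·sin 19.4°/sin 53.2° = 5.896 × 0.4148 = 2.446 km/s.

2.446 km/s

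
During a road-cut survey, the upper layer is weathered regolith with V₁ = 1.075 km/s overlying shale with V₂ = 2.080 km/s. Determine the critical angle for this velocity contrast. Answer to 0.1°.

Critical incidence: sin θ_c = V₁/V₂ = 1.075/2.080 = 0.5168.
θ_c = arcsin 0.5168 = 31.12°.

31.1°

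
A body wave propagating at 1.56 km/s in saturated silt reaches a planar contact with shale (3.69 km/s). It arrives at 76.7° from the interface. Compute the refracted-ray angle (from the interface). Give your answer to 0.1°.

57.0°

Convert to the normal: θ₁ = 90° − 76.7° = 13.3°.
Snell's law: sin θ₂ = (V₂/V₁)·sin θ₁ = (3.69/1.56)·sin 13.3° = 0.5442.
θ₂ = sin⁻¹(0.5442) = 32.97° (from vertical).
From the interface: 90° − 32.97° = 57.03°.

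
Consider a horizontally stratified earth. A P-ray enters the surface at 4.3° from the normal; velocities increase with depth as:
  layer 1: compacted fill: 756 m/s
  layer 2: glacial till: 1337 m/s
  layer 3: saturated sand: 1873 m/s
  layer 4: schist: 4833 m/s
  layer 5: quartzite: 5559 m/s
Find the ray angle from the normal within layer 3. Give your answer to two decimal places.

Ray parameter p = sin 4.3° / 756 = 9.9178e-05 s/m.
sin θ_3 = p·V_3 = 9.9178e-05 × 1873 = 0.1858.
θ_3 = arcsin 0.1858 = 10.71°.

10.71°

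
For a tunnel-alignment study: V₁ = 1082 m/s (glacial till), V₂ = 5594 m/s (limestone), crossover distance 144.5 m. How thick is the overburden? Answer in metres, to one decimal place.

h = (x_cross/2)·√((V₂−V₁)/(V₂+V₁)).
(V₂−V₁)/(V₂+V₁) = (5594−1082)/(5594+1082) = 0.6759; √ = 0.8221.
h = (144.5/2)·0.8221 = 59.40 m.

59.4 m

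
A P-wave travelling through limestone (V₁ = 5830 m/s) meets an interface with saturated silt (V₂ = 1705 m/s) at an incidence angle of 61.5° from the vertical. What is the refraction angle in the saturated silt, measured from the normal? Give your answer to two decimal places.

sin θ₁/V₁ = sin θ₂/V₂ ⇒ sin θ₂ = 1705·sin 61.5°/5830 = 1705·0.8788/5830 = 0.2570.
θ₂ = arcsin 0.2570 = 14.89° from the normal.

14.89°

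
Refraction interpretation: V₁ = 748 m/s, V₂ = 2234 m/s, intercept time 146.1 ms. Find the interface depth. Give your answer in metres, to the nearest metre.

58 m

θ_c = arcsin(748/2234) = 19.56°; cos θ_c = 0.9423.
tᵢ = 2h cos θ_c/V₁ ⇒ h = tᵢ·V₁/(2 cos θ_c) = 0.1461·748/(2·0.9423) = 57.99 m.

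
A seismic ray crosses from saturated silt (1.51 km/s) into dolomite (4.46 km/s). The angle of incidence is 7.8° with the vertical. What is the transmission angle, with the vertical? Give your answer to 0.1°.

Snell's law: sin θ₂ = (V₂/V₁)·sin θ₁ = (4.46/1.51)·sin 7.8° = 0.4009.
θ₂ = sin⁻¹(0.4009) = 23.63° (from vertical).

23.6°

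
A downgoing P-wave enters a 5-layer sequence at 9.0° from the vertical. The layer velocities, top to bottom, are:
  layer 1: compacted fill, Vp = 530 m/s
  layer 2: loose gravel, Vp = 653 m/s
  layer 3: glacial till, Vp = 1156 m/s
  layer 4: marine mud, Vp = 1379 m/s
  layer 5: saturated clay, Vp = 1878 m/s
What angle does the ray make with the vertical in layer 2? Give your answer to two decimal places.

11.11°

Ray parameter p = sin 9.0° / 530 = 2.9516e-04 s/m.
sin θ_2 = p·V_2 = 2.9516e-04 × 653 = 0.1927.
θ_2 = arcsin 0.1927 = 11.11°.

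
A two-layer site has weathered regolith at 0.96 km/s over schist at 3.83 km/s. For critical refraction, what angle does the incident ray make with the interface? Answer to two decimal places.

75.48°

Critical incidence: sin θ_c = V₁/V₂ = 0.96/3.83 = 0.2507.
θ_c = arcsin 0.2507 = 14.52°.
Measured from the interface: 90° − 14.52° = 75.48°.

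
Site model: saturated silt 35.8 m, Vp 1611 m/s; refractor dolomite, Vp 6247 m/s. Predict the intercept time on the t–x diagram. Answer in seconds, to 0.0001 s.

0.0429 s

tᵢ = 2h·√(V₂²−V₁²)/(V₁V₂).
√(V₂²−V₁²) = √(6247²−1611²) = 6035.7 m/s.
tᵢ = 2·35.8·6035.7/(1611·6247) = 0.04294 s.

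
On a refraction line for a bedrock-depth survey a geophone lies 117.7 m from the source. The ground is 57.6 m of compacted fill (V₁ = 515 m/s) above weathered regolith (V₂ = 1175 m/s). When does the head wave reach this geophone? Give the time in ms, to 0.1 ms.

301.2 ms

t = x/V₂ + 2h·√(V₂²−V₁²)/(V₁V₂).
√(V₂²−V₁²) = √(1175²−515²) = 1056.1 m/s; delay term = 2·57.6·1056.1/(515·1175) = 0.20106 s.
t = 117.7/1175 + 0.20106 = 0.30123 s.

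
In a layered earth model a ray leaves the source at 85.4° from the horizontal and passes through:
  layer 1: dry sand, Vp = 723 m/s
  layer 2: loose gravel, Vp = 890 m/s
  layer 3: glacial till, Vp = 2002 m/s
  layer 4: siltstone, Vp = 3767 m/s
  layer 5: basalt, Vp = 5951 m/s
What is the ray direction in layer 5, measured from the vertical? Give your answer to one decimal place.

41.3°

From the normal: θ₁ = 90° − 85.4° = 4.6°.
Snell's law across each interface conserves sin θ / V, so sin θ_5 = V_5·sin θ₁/V₁.
sin θ_5 = 5951 × sin 4.6° / 723 = 0.6601.
θ_5 = 41.31° from the vertical.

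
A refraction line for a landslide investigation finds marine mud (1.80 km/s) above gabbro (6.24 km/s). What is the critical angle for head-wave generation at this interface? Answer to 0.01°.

Critical incidence: sin θ_c = V₁/V₂ = 1.80/6.24 = 0.2885.
θ_c = arcsin 0.2885 = 16.77°.

16.77°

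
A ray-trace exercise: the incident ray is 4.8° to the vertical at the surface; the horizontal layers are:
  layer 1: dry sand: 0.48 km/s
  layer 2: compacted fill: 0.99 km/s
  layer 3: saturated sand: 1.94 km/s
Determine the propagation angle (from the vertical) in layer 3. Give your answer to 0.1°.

Ray parameter p = sin 4.8° / 0.48 = 1.7433e-01 s/km.
sin θ_3 = p·V_3 = 1.7433e-01 × 1.94 = 0.3382.
θ_3 = 19.77° from the vertical.

19.8°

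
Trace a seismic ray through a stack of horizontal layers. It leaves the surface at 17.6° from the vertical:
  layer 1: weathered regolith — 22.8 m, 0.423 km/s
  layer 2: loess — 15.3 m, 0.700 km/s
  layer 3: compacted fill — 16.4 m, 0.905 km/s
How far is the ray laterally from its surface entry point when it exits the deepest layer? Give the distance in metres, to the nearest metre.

30 m

p = sin θ₁/V₁ = sin 17.6°/0.423 = 7.1482e-01 s/km is conserved through the stack.
Layer 1: θ = 17.60°; offset = 22.8·tan 17.60° = 7.233 m.
Layer 2: sin θ = p·0.700 = 0.5004 → θ = 30.02°; offset = 15.3·tan 30.02° = 8.842 m.
Layer 3: sin θ = p·0.905 = 0.6469 → θ = 40.31°; offset = 16.4·tan 40.31° = 13.913 m.
Summing the layer offsets gives 29.988 m.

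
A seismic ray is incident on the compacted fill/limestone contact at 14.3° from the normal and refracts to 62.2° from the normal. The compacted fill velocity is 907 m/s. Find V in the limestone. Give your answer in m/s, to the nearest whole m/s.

3248 m/s

Snell's law: sin 14.3°/V₁ = sin 62.2°/V₂.
V₂ = V₁·sin 62.2°/sin 14.3° = 907 × 3.5813 = 3248.25 m/s.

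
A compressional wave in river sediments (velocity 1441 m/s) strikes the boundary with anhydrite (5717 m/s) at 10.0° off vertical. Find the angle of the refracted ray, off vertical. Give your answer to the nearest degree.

44°

sin θ₁/V₁ = sin θ₂/V₂ ⇒ sin θ₂ = 5717·sin 10.0°/1441 = 5717·0.1736/1441 = 0.6889.
θ₂ = sin⁻¹(0.6889) = 43.55° (from vertical).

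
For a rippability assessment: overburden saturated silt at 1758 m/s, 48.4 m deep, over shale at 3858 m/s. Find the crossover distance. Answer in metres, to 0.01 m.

158.30 m

θ_c = arcsin(1758/3858) = 27.11°, so cos θ_c = 0.8901 and tᵢ = 2h cos θ_c/V₁ = 0.0490 s.
At crossover x/V₁ = x/V₂ + tᵢ ⇒ x = tᵢ/(1/V₁ − 1/V₂) = 0.04901/(5.6883e-04 − 2.5920e-04) = 158.30 m.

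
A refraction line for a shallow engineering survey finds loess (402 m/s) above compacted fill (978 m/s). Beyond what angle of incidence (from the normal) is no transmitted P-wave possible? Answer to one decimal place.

At critical incidence the refracted ray runs along the interface (θ₂ = 90°), so sin θ_c = V₁/V₂.
θ_c = arcsin(402/978) = arcsin 0.4110 = 24.27°.

24.3°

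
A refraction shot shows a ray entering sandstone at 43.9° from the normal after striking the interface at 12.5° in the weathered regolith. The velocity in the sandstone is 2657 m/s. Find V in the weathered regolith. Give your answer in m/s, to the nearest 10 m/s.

830 m/s

sin 12.5° = 0.2164; sin 43.9° = 0.6934.
V₁ = V₂·(sin θ₁/sin θ₂) = 2657·(0.2164/0.6934) = 829.36 m/s.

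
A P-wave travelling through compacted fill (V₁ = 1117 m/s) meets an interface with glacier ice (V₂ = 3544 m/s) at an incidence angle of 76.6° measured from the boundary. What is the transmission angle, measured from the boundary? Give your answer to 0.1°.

42.7°

Angle from the normal: 90° − 76.6° = 13.4°.
sin θ₁/V₁ = sin θ₂/V₂ ⇒ sin θ₂ = 3544·sin 13.4°/1117 = 3544·0.2317/1117 = 0.7353.
θ₂ = arcsin 0.7353 = 47.33° from the normal.
From the interface: 90° − 47.33° = 42.67°.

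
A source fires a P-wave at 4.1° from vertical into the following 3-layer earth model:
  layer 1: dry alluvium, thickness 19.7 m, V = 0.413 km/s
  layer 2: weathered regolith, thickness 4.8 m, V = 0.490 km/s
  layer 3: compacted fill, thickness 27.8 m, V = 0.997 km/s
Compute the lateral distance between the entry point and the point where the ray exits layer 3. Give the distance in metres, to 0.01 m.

6.69 m

Apply Snell's law at each interface; in layer i the horizontal offset is hᵢ·tan θᵢ.
Layer 1: θ = 4.10°; offset = 19.7·tan 4.10° = 1.4121 m.
Layer 2: sin θ = 0.490·sin 4.1°/0.413 = 0.0848, θ = 4.87°; offset = 4.8·tan 4.87° = 0.4086 m.
Layer 3: sin θ = 0.997·sin 4.1°/0.413 = 0.1726, θ = 9.94°; offset = 27.8·tan 9.94° = 4.8713 m.
Summing the layer offsets gives 6.6921 m.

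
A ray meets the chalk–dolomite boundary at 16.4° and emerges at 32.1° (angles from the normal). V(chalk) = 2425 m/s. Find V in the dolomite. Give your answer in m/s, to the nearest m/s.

Snell's law: sin 16.4°/V₁ = sin 32.1°/V₂.
V₂ = V₁·sin 32.1°/sin 16.4° = 2425 × 1.8821 = 4564.12 m/s.

4564 m/s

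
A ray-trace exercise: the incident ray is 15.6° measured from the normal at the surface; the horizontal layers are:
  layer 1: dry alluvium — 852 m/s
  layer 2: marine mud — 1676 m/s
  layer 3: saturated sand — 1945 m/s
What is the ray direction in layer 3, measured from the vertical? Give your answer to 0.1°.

37.9°

Ray parameter p = sin 15.6° / 852 = 3.1563e-04 s/m.
sin θ_3 = p·V_3 = 3.1563e-04 × 1945 = 0.6139.
θ_3 = 37.87° from the vertical.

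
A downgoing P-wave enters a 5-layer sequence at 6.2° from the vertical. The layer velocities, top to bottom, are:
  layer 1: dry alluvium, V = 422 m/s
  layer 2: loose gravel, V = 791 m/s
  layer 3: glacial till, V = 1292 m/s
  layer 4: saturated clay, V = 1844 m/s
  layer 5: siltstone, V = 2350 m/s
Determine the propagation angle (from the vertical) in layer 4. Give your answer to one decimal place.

28.2°

Ray parameter p = sin 6.2° / 422 = 2.5592e-04 s/m.
sin θ_4 = p·V_4 = 2.5592e-04 × 1844 = 0.4719.
θ_4 = 28.16° from the vertical.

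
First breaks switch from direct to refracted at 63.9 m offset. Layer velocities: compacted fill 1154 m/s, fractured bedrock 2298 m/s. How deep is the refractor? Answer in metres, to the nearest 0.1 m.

h = (x_cross/2)·√((V₂−V₁)/(V₂+V₁)).
(V₂−V₁)/(V₂+V₁) = (2298−1154)/(2298+1154) = 0.3314; √ = 0.5757.
h = (63.9/2)·0.5757 = 18.39 m.

18.4 m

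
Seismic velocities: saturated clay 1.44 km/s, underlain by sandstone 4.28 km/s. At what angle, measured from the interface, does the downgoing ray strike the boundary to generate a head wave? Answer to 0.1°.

Critical incidence: sin θ_c = V₁/V₂ = 1.44/4.28 = 0.3364.
θ_c = arcsin 0.3364 = 19.66°.
Measured from the interface: 90° − 19.66° = 70.34°.

70.3°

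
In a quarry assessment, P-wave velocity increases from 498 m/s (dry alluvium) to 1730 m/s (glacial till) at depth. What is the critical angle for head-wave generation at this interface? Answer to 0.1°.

At critical incidence the refracted ray runs along the interface (θ₂ = 90°), so sin θ_c = V₁/V₂.
θ_c = arcsin(498/1730) = arcsin 0.2879 = 16.73°.

16.7°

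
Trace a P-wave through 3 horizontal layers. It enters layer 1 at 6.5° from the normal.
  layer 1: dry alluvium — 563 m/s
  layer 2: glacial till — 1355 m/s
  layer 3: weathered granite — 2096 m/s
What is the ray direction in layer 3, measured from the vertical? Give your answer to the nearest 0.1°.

24.9°

Snell's law across each interface conserves sin θ / V, so sin θ_3 = V_3·sin θ₁/V₁.
sin θ_3 = 2096 × sin 6.5° / 563 = 0.4214.
θ_3 = arcsin 0.4214 = 24.93°.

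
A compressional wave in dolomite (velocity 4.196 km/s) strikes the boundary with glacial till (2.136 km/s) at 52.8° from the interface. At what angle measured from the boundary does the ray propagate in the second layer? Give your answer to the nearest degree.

Convert to the normal: θ₁ = 90° − 52.8° = 37.2°.
sin θ₁/V₁ = sin θ₂/V₂ ⇒ sin θ₂ = 2.136·sin 37.2°/4.196 = 2.136·0.6046/4.196 = 0.3078.
θ₂ = sin⁻¹(0.3078) = 17.93° (from vertical).
From the interface: 90° − 17.93° = 72.07°.

72°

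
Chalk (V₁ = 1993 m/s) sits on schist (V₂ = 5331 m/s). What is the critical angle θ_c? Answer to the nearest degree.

22°

Critical incidence: sin θ_c = V₁/V₂ = 1993/5331 = 0.3739.
θ_c = arcsin 0.3739 = 21.95°.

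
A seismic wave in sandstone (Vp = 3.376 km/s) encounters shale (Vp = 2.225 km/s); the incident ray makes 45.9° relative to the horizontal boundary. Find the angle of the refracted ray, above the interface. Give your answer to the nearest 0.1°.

62.7°

Angle from the normal: 90° − 45.9° = 44.1°.
Snell's law: sin θ₂ = (V₂/V₁)·sin θ₁ = (2.225/3.376)·sin 44.1° = 0.4587.
θ₂ = arcsin 0.4587 = 27.30° from the normal.
From the interface: 90° − 27.30° = 62.70°.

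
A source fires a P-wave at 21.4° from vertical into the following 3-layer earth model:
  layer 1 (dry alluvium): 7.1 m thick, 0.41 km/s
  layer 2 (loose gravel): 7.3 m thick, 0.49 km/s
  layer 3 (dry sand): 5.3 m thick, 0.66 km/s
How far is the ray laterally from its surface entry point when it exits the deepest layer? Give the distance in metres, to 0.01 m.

Apply Snell's law at each interface; in layer i the horizontal offset is hᵢ·tan θᵢ.
Layer 1: θ = 21.40°; offset = 7.1·tan 21.40° = 2.7825 m.
Layer 2: sin θ = 0.49·sin 21.4°/0.41 = 0.4361, θ = 25.85°; offset = 7.3·tan 25.85° = 3.5374 m.
Layer 3: sin θ = 0.66·sin 21.4°/0.41 = 0.5874, θ = 35.97°; offset = 5.3·tan 35.97° = 3.8464 m.
Summing the layer offsets gives 10.1663 m.

10.17 m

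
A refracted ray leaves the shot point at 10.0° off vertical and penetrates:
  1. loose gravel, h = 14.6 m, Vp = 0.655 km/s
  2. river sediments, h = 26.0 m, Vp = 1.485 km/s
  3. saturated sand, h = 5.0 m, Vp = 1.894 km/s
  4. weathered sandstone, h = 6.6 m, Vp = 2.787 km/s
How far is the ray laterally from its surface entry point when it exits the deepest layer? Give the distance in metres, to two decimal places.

23.85 m

Apply Snell's law at each interface; in layer i the horizontal offset is hᵢ·tan θᵢ.
Layer 1: θ = 10.00°; offset = 14.6·tan 10.00° = 2.5744 m.
Layer 2: sin θ = 1.485·sin 10.0°/0.655 = 0.3937, θ = 23.18°; offset = 26.0·tan 23.18° = 11.1352 m.
Layer 3: sin θ = 1.894·sin 10.0°/0.655 = 0.5021, θ = 30.14°; offset = 5.0·tan 30.14° = 2.9031 m.
Layer 4: sin θ = 2.787·sin 10.0°/0.655 = 0.7389, θ = 47.63°; offset = 6.6·tan 47.63° = 7.2368 m.
Σ offsets = 23.8495 m.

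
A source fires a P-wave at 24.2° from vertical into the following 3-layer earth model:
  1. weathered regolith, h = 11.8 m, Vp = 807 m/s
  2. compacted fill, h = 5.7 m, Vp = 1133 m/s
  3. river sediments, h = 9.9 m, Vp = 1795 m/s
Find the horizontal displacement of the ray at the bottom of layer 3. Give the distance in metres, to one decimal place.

Apply Snell's law at each interface; in layer i the horizontal offset is hᵢ·tan θᵢ.
Layer 1: θ = 24.20°; offset = 11.8·tan 24.20° = 5.303 m.
Layer 2: sin θ = 1133·sin 24.2°/807 = 0.5755, θ = 35.14°; offset = 5.7·tan 35.14° = 4.011 m.
Layer 3: sin θ = 1795·sin 24.2°/807 = 0.9118, θ = 65.75°; offset = 9.9·tan 65.75° = 21.981 m.
Total horizontal offset = 31.295 m.

31.3 m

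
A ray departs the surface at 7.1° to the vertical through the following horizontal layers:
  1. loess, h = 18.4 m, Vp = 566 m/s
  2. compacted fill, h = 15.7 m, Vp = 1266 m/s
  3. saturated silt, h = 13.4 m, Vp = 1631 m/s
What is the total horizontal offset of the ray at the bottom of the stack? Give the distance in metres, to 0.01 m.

p = sin θ₁/V₁ = sin 7.1°/566 = 2.1838e-04 s/m is conserved through the stack.
Layer 1: θ = 7.10°; offset = 18.4·tan 7.10° = 2.2918 m.
Layer 2: sin θ = p·1266 = 0.2765 → θ = 16.05°; offset = 15.7·tan 16.05° = 4.5165 m.
Layer 3: sin θ = p·1631 = 0.3562 → θ = 20.87°; offset = 13.4·tan 20.87° = 5.1077 m.
Σ offsets = 11.9161 m.

11.92 m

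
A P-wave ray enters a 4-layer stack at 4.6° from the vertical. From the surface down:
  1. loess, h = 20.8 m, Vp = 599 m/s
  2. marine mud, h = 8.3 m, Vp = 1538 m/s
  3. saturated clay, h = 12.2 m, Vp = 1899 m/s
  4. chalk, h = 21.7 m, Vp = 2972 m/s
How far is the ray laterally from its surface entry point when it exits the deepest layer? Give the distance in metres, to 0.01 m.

16.04 m

Apply Snell's law at each interface; in layer i the horizontal offset is hᵢ·tan θᵢ.
Layer 1: θ = 4.60°; offset = 20.8·tan 4.60° = 1.6735 m.
Layer 2: sin θ = 1538·sin 4.6°/599 = 0.2059, θ = 11.88°; offset = 8.3·tan 11.88° = 1.7466 m.
Layer 3: sin θ = 1899·sin 4.6°/599 = 0.2543, θ = 14.73°; offset = 12.2·tan 14.73° = 3.2073 m.
Layer 4: sin θ = 2972·sin 4.6°/599 = 0.3979, θ = 23.45°; offset = 21.7·tan 23.45° = 9.4120 m.
Summing the layer offsets gives 16.0394 m.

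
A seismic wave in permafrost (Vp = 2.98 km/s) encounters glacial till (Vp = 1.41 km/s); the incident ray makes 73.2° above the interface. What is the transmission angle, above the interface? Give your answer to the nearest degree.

82°

Angle from the normal: 90° − 73.2° = 16.8°.
sin θ₁/V₁ = sin θ₂/V₂ ⇒ sin θ₂ = 1.41·sin 16.8°/2.98 = 1.41·0.2890/2.98 = 0.1368.
θ₂ = arcsin 0.1368 = 7.86° from the normal.
From the interface: 90° − 7.86° = 82.14°.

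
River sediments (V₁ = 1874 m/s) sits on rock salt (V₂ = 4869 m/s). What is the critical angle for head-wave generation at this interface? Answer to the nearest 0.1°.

22.6°

At critical incidence the refracted ray runs along the interface (θ₂ = 90°), so sin θ_c = V₁/V₂.
θ_c = arcsin(1874/4869) = arcsin 0.3849 = 22.64°.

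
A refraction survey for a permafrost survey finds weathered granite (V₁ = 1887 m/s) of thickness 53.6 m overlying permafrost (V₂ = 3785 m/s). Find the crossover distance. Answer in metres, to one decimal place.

185.3 m

θ_c = arcsin(1887/3785) = 29.90°, so cos θ_c = 0.8669 and tᵢ = 2h cos θ_c/V₁ = 0.0492 s.
At crossover x/V₁ = x/V₂ + tᵢ ⇒ x = tᵢ/(1/V₁ − 1/V₂) = 0.04925/(5.2994e-04 − 2.6420e-04) = 185.32 m.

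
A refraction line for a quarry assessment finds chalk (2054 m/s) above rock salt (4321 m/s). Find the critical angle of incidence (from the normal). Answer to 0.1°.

Critical incidence: sin θ_c = V₁/V₂ = 2054/4321 = 0.4754.
θ_c = arcsin 0.4754 = 28.38°.

28.4°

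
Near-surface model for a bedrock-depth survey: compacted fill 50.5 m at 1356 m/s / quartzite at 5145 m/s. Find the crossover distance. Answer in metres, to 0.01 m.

θ_c = arcsin(1356/5145) = 15.28°, so cos θ_c = 0.9646 and tᵢ = 2h cos θ_c/V₁ = 0.0719 s.
At crossover x/V₁ = x/V₂ + tᵢ ⇒ x = tᵢ/(1/V₁ − 1/V₂) = 0.07185/(7.3746e-04 − 1.9436e-04) = 132.30 m.

132.30 m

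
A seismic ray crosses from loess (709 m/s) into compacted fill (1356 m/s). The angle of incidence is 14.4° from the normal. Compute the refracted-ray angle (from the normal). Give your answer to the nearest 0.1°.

Snell's law: sin θ₂ = (V₂/V₁)·sin θ₁ = (1356/709)·sin 14.4° = 0.4756.
θ₂ = sin⁻¹(0.4756) = 28.40° (from vertical).

28.4°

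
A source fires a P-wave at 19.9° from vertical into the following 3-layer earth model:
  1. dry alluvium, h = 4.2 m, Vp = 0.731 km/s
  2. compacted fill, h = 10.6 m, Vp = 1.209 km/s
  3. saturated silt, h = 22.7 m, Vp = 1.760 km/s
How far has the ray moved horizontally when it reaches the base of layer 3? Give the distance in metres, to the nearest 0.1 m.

41.2 m

p = sin θ₁/V₁ = sin 19.9°/0.731 = 4.6564e-01 s/km is conserved through the stack.
Layer 1: θ = 19.90°; offset = 4.2·tan 19.90° = 1.520 m.
Layer 2: sin θ = p·1.209 = 0.5630 → θ = 34.26°; offset = 10.6·tan 34.26° = 7.220 m.
Layer 3: sin θ = p·1.760 = 0.8195 → θ = 55.04°; offset = 22.7·tan 55.04° = 32.463 m.
Summing the layer offsets gives 41.204 m.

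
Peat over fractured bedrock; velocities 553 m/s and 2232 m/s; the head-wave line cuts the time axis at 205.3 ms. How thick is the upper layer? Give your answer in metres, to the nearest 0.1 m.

θ_c = arcsin(553/2232) = 14.34°; cos θ_c = 0.9688.
tᵢ = 2h cos θ_c/V₁ ⇒ h = tᵢ·V₁/(2 cos θ_c) = 0.2053·553/(2·0.9688) = 58.59 m.

58.6 m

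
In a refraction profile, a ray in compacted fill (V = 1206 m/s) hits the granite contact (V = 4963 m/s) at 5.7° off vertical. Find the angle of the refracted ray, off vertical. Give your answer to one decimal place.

24.1°

Snell's law: sin θ₂ = (V₂/V₁)·sin θ₁ = (4963/1206)·sin 5.7° = 0.4087.
θ₂ = arcsin 0.4087 = 24.12° from the normal.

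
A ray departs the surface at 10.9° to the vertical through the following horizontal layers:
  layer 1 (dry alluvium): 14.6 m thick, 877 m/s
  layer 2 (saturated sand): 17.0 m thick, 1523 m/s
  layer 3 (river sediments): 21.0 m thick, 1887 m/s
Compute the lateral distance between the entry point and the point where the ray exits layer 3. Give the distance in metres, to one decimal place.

Apply Snell's law at each interface; in layer i the horizontal offset is hᵢ·tan θᵢ.
Layer 1: θ = 10.90°; offset = 14.6·tan 10.90° = 2.812 m.
Layer 2: sin θ = 1523·sin 10.9°/877 = 0.3284, θ = 19.17°; offset = 17.0·tan 19.17° = 5.910 m.
Layer 3: sin θ = 1887·sin 10.9°/877 = 0.4069, θ = 24.01°; offset = 21.0·tan 24.01° = 9.353 m.
Total horizontal offset = 18.075 m.

18.1 m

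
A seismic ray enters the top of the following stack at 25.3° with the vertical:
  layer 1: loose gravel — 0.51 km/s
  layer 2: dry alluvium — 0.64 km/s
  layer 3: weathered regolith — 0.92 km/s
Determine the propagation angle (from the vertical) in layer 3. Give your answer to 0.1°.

50.4°

Snell's law across each interface conserves sin θ / V, so sin θ_3 = V_3·sin θ₁/V₁.
sin θ_3 = 0.92 × sin 25.3° / 0.51 = 0.7709.
θ_3 = arcsin 0.7709 = 50.44°.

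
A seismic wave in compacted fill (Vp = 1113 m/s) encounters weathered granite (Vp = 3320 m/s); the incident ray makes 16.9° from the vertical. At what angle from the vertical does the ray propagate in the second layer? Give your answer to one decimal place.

Snell's law: sin θ₂ = (V₂/V₁)·sin θ₁ = (3320/1113)·sin 16.9° = 0.8671.
θ₂ = arcsin 0.8671 = 60.13° from the normal.

60.1°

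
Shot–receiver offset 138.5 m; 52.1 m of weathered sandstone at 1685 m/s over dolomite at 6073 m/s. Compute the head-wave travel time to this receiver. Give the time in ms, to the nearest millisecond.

82 ms

θ_c = arcsin(V₁/V₂) = arcsin(1685/6073) = 16.11°, cos θ_c = 0.9607.
Intercept time tᵢ = 2h cos θ_c / V₁ = 2·52.1·0.9607/1685 = 0.05941 s.
t = x/V₂ + tᵢ = 138.5/6073 + 0.05941 = 0.08222 s.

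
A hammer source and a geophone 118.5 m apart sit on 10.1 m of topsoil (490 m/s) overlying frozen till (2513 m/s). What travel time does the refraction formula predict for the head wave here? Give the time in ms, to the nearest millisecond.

t = x/V₂ + 2h·√(V₂²−V₁²)/(V₁V₂).
√(V₂²−V₁²) = √(2513²−490²) = 2464.8 m/s; delay term = 2·10.1·2464.8/(490·2513) = 0.04043 s.
t = 118.5/2513 + 0.04043 = 0.08759 s.

88 ms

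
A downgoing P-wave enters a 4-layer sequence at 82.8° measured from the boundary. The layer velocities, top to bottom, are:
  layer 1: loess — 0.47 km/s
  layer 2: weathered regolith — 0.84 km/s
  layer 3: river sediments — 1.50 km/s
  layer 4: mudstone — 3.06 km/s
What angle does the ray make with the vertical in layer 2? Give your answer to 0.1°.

12.9°

From the normal: θ₁ = 90° − 82.8° = 7.2°.
Ray parameter p = sin 7.2° / 0.47 = 2.6667e-01 s/km.
sin θ_2 = p·V_2 = 2.6667e-01 × 0.84 = 0.2240.
θ_2 = arcsin 0.2240 = 12.94°.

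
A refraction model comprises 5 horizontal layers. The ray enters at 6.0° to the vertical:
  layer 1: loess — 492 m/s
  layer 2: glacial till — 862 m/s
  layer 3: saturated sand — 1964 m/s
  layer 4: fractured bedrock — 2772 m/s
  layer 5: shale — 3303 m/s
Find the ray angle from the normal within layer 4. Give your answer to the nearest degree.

Ray parameter p = sin 6.0° / 492 = 2.1246e-04 s/m.
sin θ_4 = p·V_4 = 2.1246e-04 × 2772 = 0.5889.
θ_4 = arcsin 0.5889 = 36.08°.

36°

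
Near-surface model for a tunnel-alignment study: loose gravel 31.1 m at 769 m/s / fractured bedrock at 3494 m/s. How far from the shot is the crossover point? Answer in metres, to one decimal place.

θ_c = arcsin(769/3494) = 12.71°, so cos θ_c = 0.9755 and tᵢ = 2h cos θ_c/V₁ = 0.0789 s.
At crossover x/V₁ = x/V₂ + tᵢ ⇒ x = tᵢ/(1/V₁ − 1/V₂) = 0.07890/(1.3004e-03 − 2.8620e-04) = 77.80 m.

77.8 m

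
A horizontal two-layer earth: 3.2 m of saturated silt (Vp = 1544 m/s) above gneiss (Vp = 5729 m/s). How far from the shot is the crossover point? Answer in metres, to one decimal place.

θ_c = arcsin(1544/5729) = 15.63°, so cos θ_c = 0.9630 and tᵢ = 2h cos θ_c/V₁ = 0.0040 s.
At crossover x/V₁ = x/V₂ + tᵢ ⇒ x = tᵢ/(1/V₁ − 1/V₂) = 0.00399/(6.4767e-04 − 1.7455e-04) = 8.44 m.

8.4 m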